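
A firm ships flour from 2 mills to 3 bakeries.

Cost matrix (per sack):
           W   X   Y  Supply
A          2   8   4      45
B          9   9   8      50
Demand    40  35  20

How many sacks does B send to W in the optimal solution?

0

Solving gives:
  A to W: 40 sacks
  A to Y: 5 sacks
  B to X: 35 sacks
  B to Y: 15 sacks
Total cost = 535.
The route B→W is not used.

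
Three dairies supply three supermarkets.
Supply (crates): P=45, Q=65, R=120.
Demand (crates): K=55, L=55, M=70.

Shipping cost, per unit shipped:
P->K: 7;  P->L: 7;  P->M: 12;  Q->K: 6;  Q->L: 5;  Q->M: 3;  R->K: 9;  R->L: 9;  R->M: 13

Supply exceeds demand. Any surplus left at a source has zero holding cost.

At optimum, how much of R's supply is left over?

An optimal plan:
  P->L: 45 crates
  Q->M: 65 crates
  R->K: 55 crates
  R->L: 10 crates
  R->M: 5 crates
Total cost = 1160.
R ships 70 of its 120, leaving 50.

50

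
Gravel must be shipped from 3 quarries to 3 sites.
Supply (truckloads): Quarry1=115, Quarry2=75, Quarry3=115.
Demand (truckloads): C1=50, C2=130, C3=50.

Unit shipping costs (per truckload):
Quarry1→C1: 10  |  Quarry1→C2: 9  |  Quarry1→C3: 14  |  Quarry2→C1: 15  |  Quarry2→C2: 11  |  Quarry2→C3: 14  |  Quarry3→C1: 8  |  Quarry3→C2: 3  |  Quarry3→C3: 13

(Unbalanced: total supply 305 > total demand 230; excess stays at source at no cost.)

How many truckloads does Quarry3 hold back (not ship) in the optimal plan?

0

Minimum-cost shipments:
  Quarry1 to C1: 50 × 10 = 500
  Quarry1 to C2: 15 × 9 = 135
  Quarry2 to C3: 50 × 14 = 700
  Quarry3 to C2: 115 × 3 = 345
Total cost = 1680.
Quarry3 ships 115 of its 115, leaving 0.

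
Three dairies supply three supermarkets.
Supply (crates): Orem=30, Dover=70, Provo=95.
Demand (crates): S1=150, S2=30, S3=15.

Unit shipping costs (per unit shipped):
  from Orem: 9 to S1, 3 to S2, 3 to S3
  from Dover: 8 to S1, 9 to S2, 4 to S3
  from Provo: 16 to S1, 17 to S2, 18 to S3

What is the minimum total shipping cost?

2110

A cheapest plan:
  Orem–S2: 30 × 3 = 90
  Dover–S1: 55 × 8 = 440
  Dover–S3: 15 × 4 = 60
  Provo–S1: 95 × 16 = 1520
Total = 90 + 440 + 60 + 1520 = 2110.
(Supply check: Orem ships 30; Dover ships 70; Provo ships 95.)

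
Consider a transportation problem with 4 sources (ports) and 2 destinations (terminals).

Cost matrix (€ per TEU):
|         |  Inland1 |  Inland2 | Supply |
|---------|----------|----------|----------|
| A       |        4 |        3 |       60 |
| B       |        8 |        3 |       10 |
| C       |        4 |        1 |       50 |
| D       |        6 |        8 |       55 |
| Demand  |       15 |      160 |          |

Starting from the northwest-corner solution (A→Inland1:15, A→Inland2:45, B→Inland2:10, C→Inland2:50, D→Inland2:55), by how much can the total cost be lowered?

45

Current plan cost = 15·4 + 45·3 + 10·3 + 50·1 + 55·8 = €715.
Optimal plan:
  A–Inland2: 60 × €3 = €180
  B–Inland2: 10 × €3 = €30
  C–Inland2: 50 × €1 = €50
  D–Inland1: 15 × €6 = €90
  D–Inland2: 40 × €8 = €320
Optimal cost = €670.
Saving = 715 − 670 = €45.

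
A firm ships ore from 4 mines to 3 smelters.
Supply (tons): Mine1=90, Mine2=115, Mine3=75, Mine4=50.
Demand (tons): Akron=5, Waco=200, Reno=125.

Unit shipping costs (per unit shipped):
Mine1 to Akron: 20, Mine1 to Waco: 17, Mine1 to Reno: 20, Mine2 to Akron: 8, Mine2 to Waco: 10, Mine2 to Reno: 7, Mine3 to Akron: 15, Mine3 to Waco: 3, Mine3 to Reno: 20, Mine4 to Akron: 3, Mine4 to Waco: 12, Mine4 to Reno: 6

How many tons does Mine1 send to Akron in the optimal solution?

Optimal shipments:
  Mine1→Waco: 90 × 17 = 1530
  Mine2→Waco: 35 × 10 = 350
  Mine2→Reno: 80 × 7 = 560
  Mine3→Waco: 75 × 3 = 225
  Mine4→Akron: 5 × 3 = 15
  Mine4→Reno: 45 × 6 = 270
Total cost = 2950.
The route Mine1→Akron is not used.

0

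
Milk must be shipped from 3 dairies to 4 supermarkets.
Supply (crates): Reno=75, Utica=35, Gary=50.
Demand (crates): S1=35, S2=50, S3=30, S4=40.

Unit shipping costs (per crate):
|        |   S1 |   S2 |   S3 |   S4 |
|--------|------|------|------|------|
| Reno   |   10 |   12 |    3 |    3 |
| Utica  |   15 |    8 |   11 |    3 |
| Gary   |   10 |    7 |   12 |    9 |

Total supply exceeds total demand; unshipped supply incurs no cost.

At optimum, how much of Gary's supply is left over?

Minimum-cost shipments:
  Reno–S1: 35 × 10 = 350
  Reno–S3: 30 × 3 = 90
  Reno–S4: 10 × 3 = 30
  Utica–S4: 30 × 3 = 90
  Gary–S2: 50 × 7 = 350
Total cost = 910.
Gary ships 50 of its 50, leaving 0.

0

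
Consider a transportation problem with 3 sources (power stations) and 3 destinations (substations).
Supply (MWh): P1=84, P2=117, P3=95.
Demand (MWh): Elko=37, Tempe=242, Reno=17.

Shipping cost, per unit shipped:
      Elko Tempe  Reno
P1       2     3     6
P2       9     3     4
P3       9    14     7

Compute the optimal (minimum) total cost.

1629

One minimum-cost allocation:
  P1→Tempe: 84 × 3 = 252
  P2→Tempe: 117 × 3 = 351
  P3→Elko: 37 × 9 = 333
  P3→Tempe: 41 × 14 = 574
  P3→Reno: 17 × 7 = 119
Total = 252 + 351 + 333 + 574 + 119 = 1629.
(Supply check: P1 ships 84; P2 ships 117; P3 ships 95.)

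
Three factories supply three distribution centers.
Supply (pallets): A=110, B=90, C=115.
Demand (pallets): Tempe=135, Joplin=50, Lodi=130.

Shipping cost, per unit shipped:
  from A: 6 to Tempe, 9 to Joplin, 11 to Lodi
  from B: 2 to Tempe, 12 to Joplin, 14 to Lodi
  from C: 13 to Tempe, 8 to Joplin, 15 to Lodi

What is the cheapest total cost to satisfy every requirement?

2540

An optimal shipping plan:
  A->Tempe: 45 pallets
  A->Lodi: 65 pallets
  B->Tempe: 90 pallets
  C->Joplin: 50 pallets
  C->Lodi: 65 pallets
Total cost = 2540.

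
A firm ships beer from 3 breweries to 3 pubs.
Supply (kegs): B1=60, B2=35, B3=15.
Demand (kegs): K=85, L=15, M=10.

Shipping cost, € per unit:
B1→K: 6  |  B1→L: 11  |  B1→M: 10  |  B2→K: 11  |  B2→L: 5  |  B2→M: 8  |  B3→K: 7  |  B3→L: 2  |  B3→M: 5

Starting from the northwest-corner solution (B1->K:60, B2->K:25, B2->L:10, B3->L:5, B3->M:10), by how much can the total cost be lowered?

Current plan cost = 60·6 + 25·11 + 10·5 + 5·2 + 10·5 = €745.
Optimal plan:
  B1→K: 60 × €6 = €360
  B2→K: 10 × €11 = €110
  B2→L: 15 × €5 = €75
  B2→M: 10 × €8 = €80
  B3→K: 15 × €7 = €105
Optimal cost = €730.
Saving = 745 − 730 = €15.

15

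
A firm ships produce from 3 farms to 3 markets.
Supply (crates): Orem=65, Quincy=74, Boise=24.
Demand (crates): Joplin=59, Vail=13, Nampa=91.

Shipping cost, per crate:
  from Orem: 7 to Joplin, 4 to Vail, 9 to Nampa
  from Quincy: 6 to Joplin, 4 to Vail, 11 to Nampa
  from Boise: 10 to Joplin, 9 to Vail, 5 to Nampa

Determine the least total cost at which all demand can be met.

1133

An optimal shipping plan:
  Orem→Nampa: 65 × 9 = 585
  Quincy→Joplin: 59 × 6 = 354
  Quincy→Vail: 13 × 4 = 52
  Quincy→Nampa: 2 × 11 = 22
  Boise→Nampa: 24 × 5 = 120
Total = 585 + 354 + 52 + 22 + 120 = 1133.
(Supply check: Orem ships 65; Quincy ships 74; Boise ships 24.)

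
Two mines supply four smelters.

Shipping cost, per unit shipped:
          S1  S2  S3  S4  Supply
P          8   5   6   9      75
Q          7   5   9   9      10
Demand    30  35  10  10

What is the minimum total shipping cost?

Optimal allocation:
  P→S1: 20 tons
  P→S2: 35 tons
  P→S3: 10 tons
  P→S4: 10 tons
  Q→S1: 10 tons
Total cost = 555.
(Supply check: P ships 75; Q ships 10.)

555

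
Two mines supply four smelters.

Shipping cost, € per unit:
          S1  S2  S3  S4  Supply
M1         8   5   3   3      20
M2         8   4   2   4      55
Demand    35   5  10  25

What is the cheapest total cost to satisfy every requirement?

400

One minimum-cost allocation:
  M1->S4: 20 tons
  M2->S1: 35 tons
  M2->S2: 5 tons
  M2->S3: 10 tons
  M2->S4: 5 tons
Total cost = €400.
(Supply check: M1 ships 20; M2 ships 55.)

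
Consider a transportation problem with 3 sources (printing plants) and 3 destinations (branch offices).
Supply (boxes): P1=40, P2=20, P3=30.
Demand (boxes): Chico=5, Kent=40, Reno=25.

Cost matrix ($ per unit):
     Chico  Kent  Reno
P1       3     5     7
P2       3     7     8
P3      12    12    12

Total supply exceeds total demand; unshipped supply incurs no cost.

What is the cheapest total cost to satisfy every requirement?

A cheapest plan:
  P1–Kent: 40 × $5 = $200
  P2–Chico: 5 × $3 = $15
  P2–Reno: 15 × $8 = $120
  P3–Reno: 10 × $12 = $120
Total = 200 + 15 + 120 + 120 = $455.

455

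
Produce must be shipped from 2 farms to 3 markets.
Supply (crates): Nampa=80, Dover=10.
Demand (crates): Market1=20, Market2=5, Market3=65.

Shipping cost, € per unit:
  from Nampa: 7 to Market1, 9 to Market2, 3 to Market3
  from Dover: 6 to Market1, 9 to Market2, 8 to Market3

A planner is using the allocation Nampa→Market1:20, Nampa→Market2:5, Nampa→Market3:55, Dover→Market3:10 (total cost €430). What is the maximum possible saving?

60

Current plan cost = 20·7 + 5·9 + 55·3 + 10·8 = €430.
Optimal plan:
  Nampa to Market1: 10 × €7 = €70
  Nampa to Market2: 5 × €9 = €45
  Nampa to Market3: 65 × €3 = €195
  Dover to Market1: 10 × €6 = €60
Optimal cost = €370.
Saving = 430 − 370 = €60.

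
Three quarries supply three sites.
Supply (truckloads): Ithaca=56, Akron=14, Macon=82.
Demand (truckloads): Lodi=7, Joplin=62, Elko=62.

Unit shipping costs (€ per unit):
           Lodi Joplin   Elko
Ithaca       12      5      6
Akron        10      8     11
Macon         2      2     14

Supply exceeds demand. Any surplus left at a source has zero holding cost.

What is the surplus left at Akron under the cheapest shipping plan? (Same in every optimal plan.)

An optimal plan:
  Ithaca–Elko: 56 × €6 = €336
  Akron–Elko: 6 × €11 = €66
  Macon–Lodi: 7 × €2 = €14
  Macon–Joplin: 62 × €2 = €124
Total cost = €540.
Akron ships 6 of its 14, leaving 8.

8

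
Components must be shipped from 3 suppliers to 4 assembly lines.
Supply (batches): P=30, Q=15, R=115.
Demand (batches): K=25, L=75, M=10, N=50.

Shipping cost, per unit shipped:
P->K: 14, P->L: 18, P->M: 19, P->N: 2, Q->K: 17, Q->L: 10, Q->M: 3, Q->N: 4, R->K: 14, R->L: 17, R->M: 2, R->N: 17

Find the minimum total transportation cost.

An optimal shipping plan:
  P→N: 30 × 2 = 60
  Q→N: 15 × 4 = 60
  R→K: 25 × 14 = 350
  R→L: 75 × 17 = 1275
  R→M: 10 × 2 = 20
  R→N: 5 × 17 = 85
Total = 60 + 60 + 350 + 1275 + 20 + 85 = 1850.

1850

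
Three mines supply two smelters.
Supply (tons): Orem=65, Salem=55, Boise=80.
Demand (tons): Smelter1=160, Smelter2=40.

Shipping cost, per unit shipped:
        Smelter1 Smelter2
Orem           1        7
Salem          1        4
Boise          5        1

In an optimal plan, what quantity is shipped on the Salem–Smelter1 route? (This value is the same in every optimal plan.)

55

Optimal shipments:
  Orem->Smelter1: 65 tons
  Salem->Smelter1: 55 tons
  Boise->Smelter1: 40 tons
  Boise->Smelter2: 40 tons
Total cost = 360.
So Salem→Smelter1 carries 55 tons.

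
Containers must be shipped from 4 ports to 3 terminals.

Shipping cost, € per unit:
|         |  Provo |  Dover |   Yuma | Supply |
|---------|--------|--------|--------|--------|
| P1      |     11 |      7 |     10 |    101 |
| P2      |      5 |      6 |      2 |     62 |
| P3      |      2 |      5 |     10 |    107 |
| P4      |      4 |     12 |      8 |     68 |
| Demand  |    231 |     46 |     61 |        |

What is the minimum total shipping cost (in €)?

A cheapest plan:
  P1→Provo: 55 × €11 = €605
  P1→Dover: 46 × €7 = €322
  P2→Provo: 1 × €5 = €5
  P2→Yuma: 61 × €2 = €122
  P3→Provo: 107 × €2 = €214
  P4→Provo: 68 × €4 = €272
Total = 605 + 322 + 5 + 122 + 214 + 272 = €1540.
(Supply check: P1 ships 101; P2 ships 62; P3 ships 107; P4 ships 68.)

1540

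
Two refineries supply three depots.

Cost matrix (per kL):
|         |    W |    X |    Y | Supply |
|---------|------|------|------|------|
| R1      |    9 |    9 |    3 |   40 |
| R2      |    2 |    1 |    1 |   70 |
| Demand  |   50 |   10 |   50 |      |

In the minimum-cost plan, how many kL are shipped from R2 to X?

10

The minimum-cost plan:
  R1 to Y: 40 × 3 = 120
  R2 to W: 50 × 2 = 100
  R2 to X: 10 × 1 = 10
  R2 to Y: 10 × 1 = 10
Total cost = 240.
So R2→X carries 10 kL.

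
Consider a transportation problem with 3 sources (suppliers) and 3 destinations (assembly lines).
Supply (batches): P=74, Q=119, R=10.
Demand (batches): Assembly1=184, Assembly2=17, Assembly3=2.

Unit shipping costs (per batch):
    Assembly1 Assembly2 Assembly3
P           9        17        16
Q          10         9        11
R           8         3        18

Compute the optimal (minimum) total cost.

One minimum-cost allocation:
  P to Assembly1: 74 × 9 = 666
  Q to Assembly1: 110 × 10 = 1100
  Q to Assembly2: 7 × 9 = 63
  Q to Assembly3: 2 × 11 = 22
  R to Assembly2: 10 × 3 = 30
Total = 666 + 1100 + 63 + 22 + 30 = 1881.

1881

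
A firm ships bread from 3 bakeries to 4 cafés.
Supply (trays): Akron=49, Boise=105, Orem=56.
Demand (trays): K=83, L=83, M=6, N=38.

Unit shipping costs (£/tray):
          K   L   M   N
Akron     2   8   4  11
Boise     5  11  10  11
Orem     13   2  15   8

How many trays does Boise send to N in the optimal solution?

38

Solving gives:
  Akron->K: 16 × £2 = £32
  Akron->L: 27 × £8 = £216
  Akron->M: 6 × £4 = £24
  Boise->K: 67 × £5 = £335
  Boise->N: 38 × £11 = £418
  Orem->L: 56 × £2 = £112
Total cost = £1137.
So Boise→N carries 38 trays.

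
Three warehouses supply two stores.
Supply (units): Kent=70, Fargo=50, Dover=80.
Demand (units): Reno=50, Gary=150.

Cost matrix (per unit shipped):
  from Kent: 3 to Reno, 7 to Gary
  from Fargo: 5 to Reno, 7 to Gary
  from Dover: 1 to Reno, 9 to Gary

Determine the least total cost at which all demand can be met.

1160

One minimum-cost allocation:
  Kent–Gary: 70 × 7 = 490
  Fargo–Gary: 50 × 7 = 350
  Dover–Reno: 50 × 1 = 50
  Dover–Gary: 30 × 9 = 270
Total = 490 + 350 + 50 + 270 = 1160.
(Supply check: Kent ships 70; Fargo ships 50; Dover ships 80.)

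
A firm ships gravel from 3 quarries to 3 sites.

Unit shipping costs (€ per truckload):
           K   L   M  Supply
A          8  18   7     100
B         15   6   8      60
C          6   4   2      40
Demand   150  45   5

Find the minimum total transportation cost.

1500

Optimal allocation:
  A to K: 100 truckloads
  B to K: 10 truckloads
  B to L: 45 truckloads
  B to M: 5 truckloads
  C to K: 40 truckloads
Total cost = €1500.
(Supply check: A ships 100; B ships 60; C ships 40.)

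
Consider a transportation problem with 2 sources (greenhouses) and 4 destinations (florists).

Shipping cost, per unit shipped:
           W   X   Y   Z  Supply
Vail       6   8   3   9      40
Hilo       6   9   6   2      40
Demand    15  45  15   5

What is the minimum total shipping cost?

One minimum-cost allocation:
  Vail–X: 25 bunches
  Vail–Y: 15 bunches
  Hilo–W: 15 bunches
  Hilo–X: 20 bunches
  Hilo–Z: 5 bunches
Total cost = 525.
(Supply check: Vail ships 40; Hilo ships 40.)

525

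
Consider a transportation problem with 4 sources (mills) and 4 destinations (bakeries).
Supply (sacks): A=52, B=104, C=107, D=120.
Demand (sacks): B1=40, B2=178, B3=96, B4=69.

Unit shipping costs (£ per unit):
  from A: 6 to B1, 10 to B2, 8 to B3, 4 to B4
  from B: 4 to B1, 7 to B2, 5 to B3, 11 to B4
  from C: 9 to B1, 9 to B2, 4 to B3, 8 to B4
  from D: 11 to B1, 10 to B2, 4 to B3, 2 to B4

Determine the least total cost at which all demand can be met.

One minimum-cost allocation:
  A→B1: 40 × £6 = £240
  A→B2: 12 × £10 = £120
  B→B2: 104 × £7 = £728
  C→B2: 62 × £9 = £558
  C→B3: 45 × £4 = £180
  D→B3: 51 × £4 = £204
  D→B4: 69 × £2 = £138
Total = 240 + 120 + 728 + 558 + 180 + 204 + 138 = £2168.
(Supply check: A ships 52; B ships 104; C ships 107; D ships 120.)

2168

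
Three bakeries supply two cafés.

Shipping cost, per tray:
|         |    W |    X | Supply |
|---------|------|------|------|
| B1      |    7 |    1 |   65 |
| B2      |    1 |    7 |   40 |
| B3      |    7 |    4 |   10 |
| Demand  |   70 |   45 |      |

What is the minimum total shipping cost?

295

An optimal shipping plan:
  B1–W: 20 × 7 = 140
  B1–X: 45 × 1 = 45
  B2–W: 40 × 1 = 40
  B3–W: 10 × 7 = 70
Total = 140 + 45 + 40 + 70 = 295.
(Supply check: B1 ships 65; B2 ships 40; B3 ships 10.)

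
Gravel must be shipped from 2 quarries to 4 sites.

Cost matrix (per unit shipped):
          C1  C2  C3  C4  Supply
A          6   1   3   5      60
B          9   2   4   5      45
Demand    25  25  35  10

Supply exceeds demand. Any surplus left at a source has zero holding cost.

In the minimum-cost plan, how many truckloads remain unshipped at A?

0

An optimal plan:
  A→C1: 25 × 6 = 150
  A→C2: 25 × 1 = 25
  A→C3: 10 × 3 = 30
  B→C3: 25 × 4 = 100
  B→C4: 10 × 5 = 50
Total cost = 355.
A ships 60 of its 60, leaving 0.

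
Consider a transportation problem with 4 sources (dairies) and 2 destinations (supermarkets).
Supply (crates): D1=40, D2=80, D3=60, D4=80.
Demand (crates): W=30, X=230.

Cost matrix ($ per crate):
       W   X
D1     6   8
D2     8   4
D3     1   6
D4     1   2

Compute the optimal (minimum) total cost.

Optimal allocation:
  D1→X: 40 × $8 = $320
  D2→X: 80 × $4 = $320
  D3→W: 30 × $1 = $30
  D3→X: 30 × $6 = $180
  D4→X: 80 × $2 = $160
Total = 320 + 320 + 30 + 180 + 160 = $1010.
(Supply check: D1 ships 40; D2 ships 80; D3 ships 60; D4 ships 80.)

1010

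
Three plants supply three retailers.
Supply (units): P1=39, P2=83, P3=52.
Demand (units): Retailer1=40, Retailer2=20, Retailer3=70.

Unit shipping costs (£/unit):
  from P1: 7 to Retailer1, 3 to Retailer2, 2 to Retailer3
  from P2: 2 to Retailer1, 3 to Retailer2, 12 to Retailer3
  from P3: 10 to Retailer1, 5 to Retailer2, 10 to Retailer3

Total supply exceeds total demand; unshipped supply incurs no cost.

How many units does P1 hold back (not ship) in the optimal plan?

0

An optimal plan:
  P1 to Retailer3: 39 × £2 = £78
  P2 to Retailer1: 40 × £2 = £80
  P2 to Retailer2: 20 × £3 = £60
  P3 to Retailer3: 31 × £10 = £310
Total cost = £528.
P1 ships 39 of its 39, leaving 0.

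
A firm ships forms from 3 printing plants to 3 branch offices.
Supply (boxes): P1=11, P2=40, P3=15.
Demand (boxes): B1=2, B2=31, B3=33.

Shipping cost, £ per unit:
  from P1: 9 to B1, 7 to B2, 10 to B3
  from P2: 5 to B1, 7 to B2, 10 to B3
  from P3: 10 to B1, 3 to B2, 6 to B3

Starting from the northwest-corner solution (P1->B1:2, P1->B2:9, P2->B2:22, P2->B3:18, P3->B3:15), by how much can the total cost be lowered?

8

Current plan cost = 2·9 + 9·7 + 22·7 + 18·10 + 15·6 = £505.
Optimal plan:
  P1→B3: 11 boxes
  P2→B1: 2 boxes
  P2→B2: 16 boxes
  P2→B3: 22 boxes
  P3→B2: 15 boxes
Optimal cost = £497.
Saving = 505 − 497 = £8.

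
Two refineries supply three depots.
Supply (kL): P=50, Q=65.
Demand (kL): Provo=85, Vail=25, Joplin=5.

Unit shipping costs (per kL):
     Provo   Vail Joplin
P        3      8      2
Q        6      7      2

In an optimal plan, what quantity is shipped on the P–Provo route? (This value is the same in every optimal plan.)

50

Optimal shipments:
  P to Provo: 50 × 3 = 150
  Q to Provo: 35 × 6 = 210
  Q to Vail: 25 × 7 = 175
  Q to Joplin: 5 × 2 = 10
Total cost = 545.
So P→Provo carries 50 kL.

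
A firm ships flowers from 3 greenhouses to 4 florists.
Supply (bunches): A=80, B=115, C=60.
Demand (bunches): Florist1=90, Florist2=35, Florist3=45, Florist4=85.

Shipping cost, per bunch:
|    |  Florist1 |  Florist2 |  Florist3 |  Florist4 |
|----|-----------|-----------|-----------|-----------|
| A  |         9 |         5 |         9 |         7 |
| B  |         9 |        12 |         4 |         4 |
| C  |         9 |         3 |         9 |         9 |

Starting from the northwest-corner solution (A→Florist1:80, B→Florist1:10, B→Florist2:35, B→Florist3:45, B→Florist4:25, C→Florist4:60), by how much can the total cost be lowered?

570

Current plan cost = 80·9 + 10·9 + 35·12 + 45·4 + 25·4 + 60·9 = 2050.
Optimal plan:
  A->Florist1: 65 × 9 = 585
  A->Florist4: 15 × 7 = 105
  B->Florist3: 45 × 4 = 180
  B->Florist4: 70 × 4 = 280
  C->Florist1: 25 × 9 = 225
  C->Florist2: 35 × 3 = 105
Optimal cost = 1480.
Saving = 2050 − 1480 = 570.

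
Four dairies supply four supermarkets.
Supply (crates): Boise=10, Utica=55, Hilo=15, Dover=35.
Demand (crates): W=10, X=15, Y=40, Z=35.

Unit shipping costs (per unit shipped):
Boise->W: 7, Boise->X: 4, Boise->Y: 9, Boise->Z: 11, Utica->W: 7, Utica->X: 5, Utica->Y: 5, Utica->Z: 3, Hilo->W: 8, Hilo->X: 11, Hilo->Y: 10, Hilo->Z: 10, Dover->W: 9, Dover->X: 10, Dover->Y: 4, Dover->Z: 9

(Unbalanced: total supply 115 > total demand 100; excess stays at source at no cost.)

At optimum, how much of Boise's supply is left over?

0

Minimum-cost shipments:
  Boise→X: 10 crates
  Utica→W: 10 crates
  Utica→X: 5 crates
  Utica→Y: 5 crates
  Utica→Z: 35 crates
  Dover→Y: 35 crates
Total cost = 405.
Boise ships 10 of its 10, leaving 0.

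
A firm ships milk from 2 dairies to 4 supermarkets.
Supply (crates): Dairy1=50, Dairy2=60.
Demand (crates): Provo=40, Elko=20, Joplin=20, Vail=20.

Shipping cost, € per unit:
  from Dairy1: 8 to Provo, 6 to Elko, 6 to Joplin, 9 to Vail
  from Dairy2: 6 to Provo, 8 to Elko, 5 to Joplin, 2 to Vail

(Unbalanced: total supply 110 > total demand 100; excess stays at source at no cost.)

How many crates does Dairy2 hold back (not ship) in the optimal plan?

Minimum-cost shipments:
  Dairy1–Elko: 20 × €6 = €120
  Dairy1–Joplin: 20 × €6 = €120
  Dairy2–Provo: 40 × €6 = €240
  Dairy2–Vail: 20 × €2 = €40
Total cost = €520.
Dairy2 ships 60 of its 60, leaving 0.

0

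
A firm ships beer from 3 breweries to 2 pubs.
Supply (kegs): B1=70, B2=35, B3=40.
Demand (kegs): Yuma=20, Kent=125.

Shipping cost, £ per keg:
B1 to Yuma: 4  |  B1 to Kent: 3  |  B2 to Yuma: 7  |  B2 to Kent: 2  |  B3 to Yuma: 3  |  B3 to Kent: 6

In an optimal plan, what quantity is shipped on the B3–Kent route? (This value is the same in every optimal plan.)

20

The minimum-cost plan:
  B1->Kent: 70 × £3 = £210
  B2->Kent: 35 × £2 = £70
  B3->Yuma: 20 × £3 = £60
  B3->Kent: 20 × £6 = £120
Total cost = £460.
So B3→Kent carries 20 kegs.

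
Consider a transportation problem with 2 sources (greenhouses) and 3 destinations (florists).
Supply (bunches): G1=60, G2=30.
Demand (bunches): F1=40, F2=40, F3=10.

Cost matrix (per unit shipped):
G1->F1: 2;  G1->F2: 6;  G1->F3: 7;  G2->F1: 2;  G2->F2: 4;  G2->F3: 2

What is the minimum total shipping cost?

300

An optimal shipping plan:
  G1 to F1: 40 × 2 = 80
  G1 to F2: 20 × 6 = 120
  G2 to F2: 20 × 4 = 80
  G2 to F3: 10 × 2 = 20
Total = 80 + 120 + 80 + 20 = 300.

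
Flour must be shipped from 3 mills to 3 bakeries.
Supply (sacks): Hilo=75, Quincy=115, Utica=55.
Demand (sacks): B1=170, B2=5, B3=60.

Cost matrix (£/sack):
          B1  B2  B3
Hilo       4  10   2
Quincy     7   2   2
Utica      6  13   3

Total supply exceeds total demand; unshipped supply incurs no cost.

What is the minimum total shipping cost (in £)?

1040

Optimal allocation:
  Hilo to B1: 75 sacks
  Quincy to B1: 40 sacks
  Quincy to B2: 5 sacks
  Quincy to B3: 60 sacks
  Utica to B1: 55 sacks
Total cost = £1040.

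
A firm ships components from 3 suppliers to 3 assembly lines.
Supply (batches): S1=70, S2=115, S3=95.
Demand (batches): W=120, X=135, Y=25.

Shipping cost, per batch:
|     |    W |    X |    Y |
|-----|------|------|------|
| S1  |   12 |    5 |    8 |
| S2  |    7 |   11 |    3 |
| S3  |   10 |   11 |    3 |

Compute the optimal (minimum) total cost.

1995

An optimal shipping plan:
  S1→X: 70 × 5 = 350
  S2→W: 115 × 7 = 805
  S3→W: 5 × 10 = 50
  S3→X: 65 × 11 = 715
  S3→Y: 25 × 3 = 75
Total = 350 + 805 + 50 + 715 + 75 = 1995.
(Supply check: S1 ships 70; S2 ships 115; S3 ships 95.)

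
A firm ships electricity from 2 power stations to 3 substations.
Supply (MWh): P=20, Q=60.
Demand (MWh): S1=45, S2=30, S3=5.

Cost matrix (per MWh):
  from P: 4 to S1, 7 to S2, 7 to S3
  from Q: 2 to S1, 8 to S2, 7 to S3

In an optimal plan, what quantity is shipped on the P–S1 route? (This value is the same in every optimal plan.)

Optimal shipments:
  P–S2: 20 × 7 = 140
  Q–S1: 45 × 2 = 90
  Q–S2: 10 × 8 = 80
  Q–S3: 5 × 7 = 35
Total cost = 345.
The route P→S1 is not used.

0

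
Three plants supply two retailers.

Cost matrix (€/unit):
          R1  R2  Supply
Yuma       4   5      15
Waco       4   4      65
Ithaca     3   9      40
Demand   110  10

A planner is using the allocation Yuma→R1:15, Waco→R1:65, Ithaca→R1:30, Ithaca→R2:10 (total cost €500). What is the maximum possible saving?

60

Current plan cost = 15·4 + 65·4 + 30·3 + 10·9 = €500.
Optimal plan:
  Yuma–R1: 15 × €4 = €60
  Waco–R1: 55 × €4 = €220
  Waco–R2: 10 × €4 = €40
  Ithaca–R1: 40 × €3 = €120
Optimal cost = €440.
Saving = 500 − 440 = €60.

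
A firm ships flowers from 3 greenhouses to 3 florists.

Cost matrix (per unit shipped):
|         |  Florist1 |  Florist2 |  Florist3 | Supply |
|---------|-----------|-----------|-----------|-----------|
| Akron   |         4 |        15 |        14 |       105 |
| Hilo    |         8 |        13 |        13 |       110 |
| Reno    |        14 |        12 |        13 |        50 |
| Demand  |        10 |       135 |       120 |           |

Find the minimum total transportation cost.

A cheapest plan:
  Akron→Florist1: 10 × 4 = 40
  Akron→Florist3: 95 × 14 = 1330
  Hilo→Florist2: 85 × 13 = 1105
  Hilo→Florist3: 25 × 13 = 325
  Reno→Florist2: 50 × 12 = 600
Total = 40 + 1330 + 1105 + 325 + 600 = 3400.

3400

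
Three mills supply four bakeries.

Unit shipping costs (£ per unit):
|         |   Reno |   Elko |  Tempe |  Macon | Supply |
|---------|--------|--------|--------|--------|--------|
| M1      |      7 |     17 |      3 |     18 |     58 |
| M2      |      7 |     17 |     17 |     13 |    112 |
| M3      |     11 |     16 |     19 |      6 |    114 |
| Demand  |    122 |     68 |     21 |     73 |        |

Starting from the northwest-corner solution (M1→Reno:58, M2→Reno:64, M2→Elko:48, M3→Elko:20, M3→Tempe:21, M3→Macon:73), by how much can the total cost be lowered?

Current plan cost = 58·7 + 64·7 + 48·17 + 20·16 + 21·19 + 73·6 = £2827.
Optimal plan:
  M1–Reno: 10 × £7 = £70
  M1–Elko: 27 × £17 = £459
  M1–Tempe: 21 × £3 = £63
  M2–Reno: 112 × £7 = £784
  M3–Elko: 41 × £16 = £656
  M3–Macon: 73 × £6 = £438
Optimal cost = £2470.
Saving = 2827 − 2470 = £357.

357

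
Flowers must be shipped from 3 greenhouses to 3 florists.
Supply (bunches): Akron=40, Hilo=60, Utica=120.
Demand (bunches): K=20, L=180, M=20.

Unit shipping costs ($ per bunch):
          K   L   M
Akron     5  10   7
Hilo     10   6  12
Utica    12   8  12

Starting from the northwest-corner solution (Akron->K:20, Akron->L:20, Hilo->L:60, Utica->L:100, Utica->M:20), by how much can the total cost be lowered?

140

Current plan cost = 20·5 + 20·10 + 60·6 + 100·8 + 20·12 = $1700.
Optimal plan:
  Akron->K: 20 bunches
  Akron->M: 20 bunches
  Hilo->L: 60 bunches
  Utica->L: 120 bunches
Optimal cost = $1560.
Saving = 1700 − 1560 = $140.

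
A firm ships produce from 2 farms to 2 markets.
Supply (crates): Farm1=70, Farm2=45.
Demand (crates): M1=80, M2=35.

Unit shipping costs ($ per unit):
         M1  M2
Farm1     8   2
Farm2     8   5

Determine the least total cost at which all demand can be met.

Optimal allocation:
  Farm1 to M1: 35 × $8 = $280
  Farm1 to M2: 35 × $2 = $70
  Farm2 to M1: 45 × $8 = $360
Total = 280 + 70 + 360 = $710.

710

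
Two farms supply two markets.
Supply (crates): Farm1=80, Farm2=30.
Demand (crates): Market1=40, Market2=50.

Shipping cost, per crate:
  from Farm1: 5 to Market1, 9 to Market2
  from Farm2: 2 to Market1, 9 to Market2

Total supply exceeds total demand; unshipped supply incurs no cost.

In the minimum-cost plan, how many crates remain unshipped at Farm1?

20

An optimal plan:
  Farm1->Market1: 10 × 5 = 50
  Farm1->Market2: 50 × 9 = 450
  Farm2->Market1: 30 × 2 = 60
Total cost = 560.
Farm1 ships 60 of its 80, leaving 20.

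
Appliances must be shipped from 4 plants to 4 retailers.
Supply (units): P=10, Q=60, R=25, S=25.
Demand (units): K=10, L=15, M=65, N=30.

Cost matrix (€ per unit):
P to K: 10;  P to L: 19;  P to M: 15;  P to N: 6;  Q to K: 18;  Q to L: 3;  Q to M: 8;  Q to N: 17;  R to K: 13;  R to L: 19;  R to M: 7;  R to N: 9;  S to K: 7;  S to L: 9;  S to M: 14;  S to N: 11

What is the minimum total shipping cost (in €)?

885

One minimum-cost allocation:
  P–N: 10 units
  Q–L: 15 units
  Q–M: 45 units
  R–M: 20 units
  R–N: 5 units
  S–K: 10 units
  S–N: 15 units
Total cost = €885.
(Supply check: P ships 10; Q ships 60; R ships 25; S ships 25.)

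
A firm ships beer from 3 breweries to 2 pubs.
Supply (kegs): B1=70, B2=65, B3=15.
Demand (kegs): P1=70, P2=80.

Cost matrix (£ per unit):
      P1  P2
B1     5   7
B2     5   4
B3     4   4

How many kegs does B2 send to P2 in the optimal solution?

The minimum-cost plan:
  B1→P1: 70 kegs
  B2→P2: 65 kegs
  B3→P2: 15 kegs
Total cost = £670.
So B2→P2 carries 65 kegs.

65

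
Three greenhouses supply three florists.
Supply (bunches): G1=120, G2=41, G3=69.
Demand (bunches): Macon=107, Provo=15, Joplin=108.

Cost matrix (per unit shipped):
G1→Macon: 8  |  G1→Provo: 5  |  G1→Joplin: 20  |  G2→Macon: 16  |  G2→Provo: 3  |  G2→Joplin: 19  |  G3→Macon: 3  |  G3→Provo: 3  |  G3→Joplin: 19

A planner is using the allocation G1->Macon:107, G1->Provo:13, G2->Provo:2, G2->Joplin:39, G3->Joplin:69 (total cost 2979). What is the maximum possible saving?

289

Current plan cost = 107·8 + 13·5 + 2·3 + 39·19 + 69·19 = 2979.
Optimal plan:
  G1 to Macon: 38 bunches
  G1 to Joplin: 82 bunches
  G2 to Provo: 15 bunches
  G2 to Joplin: 26 bunches
  G3 to Macon: 69 bunches
Optimal cost = 2690.
Saving = 2979 − 2690 = 289.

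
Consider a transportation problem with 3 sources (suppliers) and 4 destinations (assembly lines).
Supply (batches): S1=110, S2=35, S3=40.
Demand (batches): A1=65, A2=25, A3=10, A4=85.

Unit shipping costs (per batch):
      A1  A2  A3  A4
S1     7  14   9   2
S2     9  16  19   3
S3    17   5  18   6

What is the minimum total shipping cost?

One minimum-cost allocation:
  S1 to A1: 65 × 7 = 455
  S1 to A3: 10 × 9 = 90
  S1 to A4: 35 × 2 = 70
  S2 to A4: 35 × 3 = 105
  S3 to A2: 25 × 5 = 125
  S3 to A4: 15 × 6 = 90
Total = 455 + 90 + 70 + 105 + 125 + 90 = 935.
(Supply check: S1 ships 110; S2 ships 35; S3 ships 40.)

935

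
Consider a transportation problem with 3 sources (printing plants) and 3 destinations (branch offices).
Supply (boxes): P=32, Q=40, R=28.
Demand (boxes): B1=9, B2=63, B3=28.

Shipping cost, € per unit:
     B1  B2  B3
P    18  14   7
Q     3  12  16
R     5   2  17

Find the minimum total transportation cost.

Optimal allocation:
  P->B2: 4 boxes
  P->B3: 28 boxes
  Q->B1: 9 boxes
  Q->B2: 31 boxes
  R->B2: 28 boxes
Total cost = €707.
(Supply check: P ships 32; Q ships 40; R ships 28.)

707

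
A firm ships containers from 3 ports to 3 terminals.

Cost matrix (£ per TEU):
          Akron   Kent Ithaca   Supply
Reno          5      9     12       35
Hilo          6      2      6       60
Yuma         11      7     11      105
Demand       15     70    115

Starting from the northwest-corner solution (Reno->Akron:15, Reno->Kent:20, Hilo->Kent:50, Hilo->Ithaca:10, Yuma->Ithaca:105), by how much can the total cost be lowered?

20

Current plan cost = 15·5 + 20·9 + 50·2 + 10·6 + 105·11 = £1570.
Optimal plan:
  Reno→Akron: 15 TEU
  Reno→Ithaca: 20 TEU
  Hilo→Ithaca: 60 TEU
  Yuma→Kent: 70 TEU
  Yuma→Ithaca: 35 TEU
Optimal cost = £1550.
Saving = 1570 − 1550 = £20.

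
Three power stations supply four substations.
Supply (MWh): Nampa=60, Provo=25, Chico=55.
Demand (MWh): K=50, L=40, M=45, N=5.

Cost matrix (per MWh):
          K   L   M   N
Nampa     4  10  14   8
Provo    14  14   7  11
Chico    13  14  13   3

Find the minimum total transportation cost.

A cheapest plan:
  Nampa to K: 50 × 4 = 200
  Nampa to L: 10 × 10 = 100
  Provo to M: 25 × 7 = 175
  Chico to L: 30 × 14 = 420
  Chico to M: 20 × 13 = 260
  Chico to N: 5 × 3 = 15
Total = 200 + 100 + 175 + 420 + 260 + 15 = 1170.

1170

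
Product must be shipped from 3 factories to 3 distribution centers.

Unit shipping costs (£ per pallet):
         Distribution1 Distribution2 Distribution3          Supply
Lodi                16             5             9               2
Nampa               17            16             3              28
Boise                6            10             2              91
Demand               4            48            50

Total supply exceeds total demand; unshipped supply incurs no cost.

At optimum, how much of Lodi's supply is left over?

An optimal plan:
  Lodi→Distribution2: 2 × £5 = £10
  Nampa→Distribution3: 9 × £3 = £27
  Boise→Distribution1: 4 × £6 = £24
  Boise→Distribution2: 46 × £10 = £460
  Boise→Distribution3: 41 × £2 = £82
Total cost = £603.
Lodi ships 2 of its 2, leaving 0.

0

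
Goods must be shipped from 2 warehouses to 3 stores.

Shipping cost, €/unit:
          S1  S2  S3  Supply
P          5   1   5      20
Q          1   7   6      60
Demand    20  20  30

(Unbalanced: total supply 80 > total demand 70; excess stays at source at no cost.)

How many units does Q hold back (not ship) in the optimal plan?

10

An optimal plan:
  P→S2: 20 × €1 = €20
  Q→S1: 20 × €1 = €20
  Q→S3: 30 × €6 = €180
Total cost = €220.
Q ships 50 of its 60, leaving 10.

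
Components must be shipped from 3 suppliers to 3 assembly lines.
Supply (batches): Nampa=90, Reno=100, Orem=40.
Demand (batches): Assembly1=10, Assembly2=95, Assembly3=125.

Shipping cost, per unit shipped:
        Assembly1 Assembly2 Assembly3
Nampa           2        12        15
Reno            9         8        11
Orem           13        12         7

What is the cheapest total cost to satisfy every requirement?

2315

One minimum-cost allocation:
  Nampa→Assembly1: 10 × 2 = 20
  Nampa→Assembly3: 80 × 15 = 1200
  Reno→Assembly2: 95 × 8 = 760
  Reno→Assembly3: 5 × 11 = 55
  Orem→Assembly3: 40 × 7 = 280
Total = 20 + 1200 + 760 + 55 + 280 = 2315.
(Supply check: Nampa ships 90; Reno ships 100; Orem ships 40.)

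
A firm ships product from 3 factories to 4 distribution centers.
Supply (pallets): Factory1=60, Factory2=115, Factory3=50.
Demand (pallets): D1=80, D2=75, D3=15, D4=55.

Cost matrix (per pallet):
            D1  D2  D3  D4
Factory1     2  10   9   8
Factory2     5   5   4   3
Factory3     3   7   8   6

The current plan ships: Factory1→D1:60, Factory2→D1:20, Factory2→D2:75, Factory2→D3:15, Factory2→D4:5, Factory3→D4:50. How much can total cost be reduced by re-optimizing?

130

Current plan cost = 60·2 + 20·5 + 75·5 + 15·4 + 5·3 + 50·6 = 970.
Optimal plan:
  Factory1 to D1: 60 pallets
  Factory2 to D2: 45 pallets
  Factory2 to D3: 15 pallets
  Factory2 to D4: 55 pallets
  Factory3 to D1: 20 pallets
  Factory3 to D2: 30 pallets
Optimal cost = 840.
Saving = 970 − 840 = 130.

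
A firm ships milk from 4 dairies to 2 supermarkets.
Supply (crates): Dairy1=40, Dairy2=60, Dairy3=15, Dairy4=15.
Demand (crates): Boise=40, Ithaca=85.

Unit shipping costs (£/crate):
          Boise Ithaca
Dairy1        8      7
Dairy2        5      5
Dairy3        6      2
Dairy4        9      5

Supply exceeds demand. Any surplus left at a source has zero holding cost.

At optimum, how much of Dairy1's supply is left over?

An optimal plan:
  Dairy1->Ithaca: 35 × £7 = £245
  Dairy2->Boise: 40 × £5 = £200
  Dairy2->Ithaca: 20 × £5 = £100
  Dairy3->Ithaca: 15 × £2 = £30
  Dairy4->Ithaca: 15 × £5 = £75
Total cost = £650.
Dairy1 ships 35 of its 40, leaving 5.

5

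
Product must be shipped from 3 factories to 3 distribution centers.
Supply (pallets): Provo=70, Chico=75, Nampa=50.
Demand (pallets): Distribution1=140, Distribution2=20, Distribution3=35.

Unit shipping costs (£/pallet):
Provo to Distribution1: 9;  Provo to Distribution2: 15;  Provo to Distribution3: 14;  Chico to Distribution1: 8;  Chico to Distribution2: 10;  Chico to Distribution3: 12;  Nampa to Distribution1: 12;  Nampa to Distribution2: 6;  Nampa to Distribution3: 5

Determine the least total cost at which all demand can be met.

1505

Optimal allocation:
  Provo->Distribution1: 70 pallets
  Chico->Distribution1: 70 pallets
  Chico->Distribution2: 5 pallets
  Nampa->Distribution2: 15 pallets
  Nampa->Distribution3: 35 pallets
Total cost = £1505.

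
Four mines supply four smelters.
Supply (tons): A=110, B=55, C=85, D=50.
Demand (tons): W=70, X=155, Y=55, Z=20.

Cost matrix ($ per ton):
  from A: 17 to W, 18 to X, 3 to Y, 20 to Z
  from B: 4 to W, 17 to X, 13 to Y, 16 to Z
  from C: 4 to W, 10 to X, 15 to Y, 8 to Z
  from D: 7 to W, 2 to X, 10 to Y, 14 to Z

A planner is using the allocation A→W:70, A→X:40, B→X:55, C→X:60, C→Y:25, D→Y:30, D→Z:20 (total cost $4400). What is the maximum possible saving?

Current plan cost = 70·17 + 40·18 + 55·17 + 60·10 + 25·15 + 30·10 + 20·14 = $4400.
Optimal plan:
  A→X: 55 × $18 = $990
  A→Y: 55 × $3 = $165
  B→W: 55 × $4 = $220
  C→W: 15 × $4 = $60
  C→X: 50 × $10 = $500
  C→Z: 20 × $8 = $160
  D→X: 50 × $2 = $100
Optimal cost = $2195.
Saving = 4400 − 2195 = $2205.

2205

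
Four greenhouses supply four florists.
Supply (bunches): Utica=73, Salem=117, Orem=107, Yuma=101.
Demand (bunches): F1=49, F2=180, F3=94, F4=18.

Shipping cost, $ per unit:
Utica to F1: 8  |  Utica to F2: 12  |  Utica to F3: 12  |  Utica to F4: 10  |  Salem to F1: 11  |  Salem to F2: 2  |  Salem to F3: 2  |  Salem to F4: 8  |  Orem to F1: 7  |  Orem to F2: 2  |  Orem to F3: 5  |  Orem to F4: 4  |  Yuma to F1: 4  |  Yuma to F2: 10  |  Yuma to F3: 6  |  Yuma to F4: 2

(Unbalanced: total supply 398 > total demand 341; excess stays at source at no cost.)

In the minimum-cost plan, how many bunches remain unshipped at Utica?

57

An optimal plan:
  Utica→F1: 16 × $8 = $128
  Salem→F2: 73 × $2 = $146
  Salem→F3: 44 × $2 = $88
  Orem→F2: 107 × $2 = $214
  Yuma→F1: 33 × $4 = $132
  Yuma→F3: 50 × $6 = $300
  Yuma→F4: 18 × $2 = $36
Total cost = $1044.
Utica ships 16 of its 73, leaving 57.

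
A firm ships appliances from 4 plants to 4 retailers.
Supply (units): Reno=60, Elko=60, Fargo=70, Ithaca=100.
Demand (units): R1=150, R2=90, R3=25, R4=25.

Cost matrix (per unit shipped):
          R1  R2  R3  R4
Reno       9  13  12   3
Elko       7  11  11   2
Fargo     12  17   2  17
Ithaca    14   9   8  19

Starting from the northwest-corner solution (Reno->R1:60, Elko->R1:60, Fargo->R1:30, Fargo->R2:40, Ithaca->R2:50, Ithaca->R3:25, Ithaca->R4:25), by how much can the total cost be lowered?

775

Current plan cost = 60·9 + 60·7 + 30·12 + 40·17 + 50·9 + 25·8 + 25·19 = 3125.
Optimal plan:
  Reno–R1: 35 × 9 = 315
  Reno–R4: 25 × 3 = 75
  Elko–R1: 60 × 7 = 420
  Fargo–R1: 45 × 12 = 540
  Fargo–R3: 25 × 2 = 50
  Ithaca–R1: 10 × 14 = 140
  Ithaca–R2: 90 × 9 = 810
Optimal cost = 2350.
Saving = 3125 − 2350 = 775.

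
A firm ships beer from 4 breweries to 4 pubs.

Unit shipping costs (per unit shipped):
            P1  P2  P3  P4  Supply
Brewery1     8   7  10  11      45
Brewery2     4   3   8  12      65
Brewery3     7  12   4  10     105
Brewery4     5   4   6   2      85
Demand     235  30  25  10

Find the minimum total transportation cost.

A cheapest plan:
  Brewery1 to P1: 45 × 8 = 360
  Brewery2 to P1: 65 × 4 = 260
  Brewery3 to P1: 80 × 7 = 560
  Brewery3 to P3: 25 × 4 = 100
  Brewery4 to P1: 45 × 5 = 225
  Brewery4 to P2: 30 × 4 = 120
  Brewery4 to P4: 10 × 2 = 20
Total = 360 + 260 + 560 + 100 + 225 + 120 + 20 = 1645.

1645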